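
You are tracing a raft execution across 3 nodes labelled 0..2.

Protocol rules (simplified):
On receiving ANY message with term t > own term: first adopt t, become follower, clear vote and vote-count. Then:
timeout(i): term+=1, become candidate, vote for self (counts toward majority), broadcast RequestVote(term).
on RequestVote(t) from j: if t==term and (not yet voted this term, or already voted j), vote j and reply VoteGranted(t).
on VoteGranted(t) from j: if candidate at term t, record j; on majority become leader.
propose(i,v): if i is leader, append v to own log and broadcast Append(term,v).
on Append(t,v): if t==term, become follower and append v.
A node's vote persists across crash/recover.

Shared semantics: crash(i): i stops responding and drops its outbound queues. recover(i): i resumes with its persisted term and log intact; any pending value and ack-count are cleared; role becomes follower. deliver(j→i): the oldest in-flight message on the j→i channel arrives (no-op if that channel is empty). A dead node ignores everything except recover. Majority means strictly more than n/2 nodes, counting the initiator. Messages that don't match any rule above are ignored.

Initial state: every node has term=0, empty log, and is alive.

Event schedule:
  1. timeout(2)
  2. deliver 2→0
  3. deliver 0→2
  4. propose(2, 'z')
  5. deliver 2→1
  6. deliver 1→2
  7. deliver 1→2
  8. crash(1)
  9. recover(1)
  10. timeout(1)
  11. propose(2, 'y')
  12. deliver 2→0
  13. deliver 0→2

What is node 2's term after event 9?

1

e1 timeout(2): 2[cand,t=1,-]
e2 deliver 2→0: 0[foll,t=1,-]
e3 deliver 0→2: 2[lead,t=1,-]
e4 propose(2,'z'): 2[lead,t=1,z]
e5 deliver 2→1: 1[foll,t=1,-]
e6 deliver 1→2: ·
e7 deliver 1→2: ·
e8 crash(1): 1[✗foll,t=1,-]
e9 recover(1): 1[foll,t=1,-]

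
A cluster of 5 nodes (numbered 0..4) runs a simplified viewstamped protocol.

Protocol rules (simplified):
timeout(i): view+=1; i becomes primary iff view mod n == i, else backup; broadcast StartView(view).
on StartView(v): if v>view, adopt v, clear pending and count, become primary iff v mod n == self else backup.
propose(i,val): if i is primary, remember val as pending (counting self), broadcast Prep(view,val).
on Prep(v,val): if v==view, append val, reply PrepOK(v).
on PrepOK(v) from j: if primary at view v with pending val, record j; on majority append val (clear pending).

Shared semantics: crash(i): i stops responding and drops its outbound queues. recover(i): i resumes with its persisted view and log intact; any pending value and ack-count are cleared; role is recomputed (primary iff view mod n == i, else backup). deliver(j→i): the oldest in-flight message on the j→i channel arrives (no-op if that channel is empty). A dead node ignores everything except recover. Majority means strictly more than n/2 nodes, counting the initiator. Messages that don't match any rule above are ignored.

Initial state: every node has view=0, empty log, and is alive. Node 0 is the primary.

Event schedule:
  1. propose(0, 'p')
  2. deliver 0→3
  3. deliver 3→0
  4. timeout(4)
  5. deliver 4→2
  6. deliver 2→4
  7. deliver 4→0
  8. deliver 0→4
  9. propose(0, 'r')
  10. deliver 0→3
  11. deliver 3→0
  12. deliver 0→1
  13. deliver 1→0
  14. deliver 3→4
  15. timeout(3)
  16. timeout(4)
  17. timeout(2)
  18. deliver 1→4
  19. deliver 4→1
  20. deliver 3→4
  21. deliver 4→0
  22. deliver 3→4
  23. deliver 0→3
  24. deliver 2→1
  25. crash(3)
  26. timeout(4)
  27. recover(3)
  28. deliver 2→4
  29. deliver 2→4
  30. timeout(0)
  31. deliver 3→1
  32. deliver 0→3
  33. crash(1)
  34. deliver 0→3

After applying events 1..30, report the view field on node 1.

e1 propose(0,'p'): ·
e2 deliver 0→3: 3[back,v=0,p]
e3 deliver 3→0: ·
e4 timeout(4): 4[back,v=1,-]
e5 deliver 4→2: 2[back,v=1,-]
e6 deliver 2→4: ·
e7 deliver 4→0: 0[back,v=1,-]
e8 deliver 0→4: ·
e9 propose(0,'r'): ·
e10 deliver 0→3: ·
e11 deliver 3→0: ·
e12 deliver 0→1: 1[back,v=0,p]
e13 deliver 1→0: ·
e14 deliver 3→4: ·
e15 timeout(3): 3[back,v=1,p]
e16 timeout(4): 4[back,v=2,-]
e17 timeout(2): 2[prim,v=2,-]
e18 deliver 1→4: ·
e19 deliver 4→1: 1[prim,v=1,p]
e20 deliver 3→4: ·
e21 deliver 4→0: 0[back,v=2,-]
e22 deliver 3→4: ·
e23 deliver 0→3: ·
e24 deliver 2→1: 1[back,v=2,p]
e25 crash(3): 3[✗back,v=1,p]
e26 timeout(4): 4[back,v=3,-]
e27 recover(3): 3[back,v=1,p]
e28 deliver 2→4: ·
e29 deliver 2→4: ·
e30 timeout(0): 0[back,v=3,-]

2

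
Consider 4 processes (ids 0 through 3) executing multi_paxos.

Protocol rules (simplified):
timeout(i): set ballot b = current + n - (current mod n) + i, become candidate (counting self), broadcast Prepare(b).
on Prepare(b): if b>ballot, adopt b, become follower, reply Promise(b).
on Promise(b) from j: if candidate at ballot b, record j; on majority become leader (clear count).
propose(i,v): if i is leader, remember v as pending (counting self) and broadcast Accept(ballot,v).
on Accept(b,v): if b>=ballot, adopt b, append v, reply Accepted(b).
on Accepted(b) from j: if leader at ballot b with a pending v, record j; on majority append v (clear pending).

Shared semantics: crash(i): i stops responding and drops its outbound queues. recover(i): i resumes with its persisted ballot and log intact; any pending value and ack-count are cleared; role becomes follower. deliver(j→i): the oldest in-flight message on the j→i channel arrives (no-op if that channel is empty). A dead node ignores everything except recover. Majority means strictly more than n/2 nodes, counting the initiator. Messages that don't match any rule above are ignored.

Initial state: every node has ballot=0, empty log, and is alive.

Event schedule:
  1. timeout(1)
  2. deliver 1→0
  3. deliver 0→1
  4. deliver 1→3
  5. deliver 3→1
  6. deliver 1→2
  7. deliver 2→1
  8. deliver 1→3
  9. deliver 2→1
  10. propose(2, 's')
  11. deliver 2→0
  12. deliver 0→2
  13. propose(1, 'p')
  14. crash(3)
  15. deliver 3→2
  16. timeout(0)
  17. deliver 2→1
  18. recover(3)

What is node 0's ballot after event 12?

5

[1] timeout(1) → N1(cand b5 [-])
[2] deliver 1→0 → N0(foll b5 [-])
[3] deliver 0→1 → ∅
[4] deliver 1→3 → N3(foll b5 [-])
[5] deliver 3→1 → N1(lead b5 [-])
[6] deliver 1→2 → N2(foll b5 [-])
[7] deliver 2→1 → ∅
[8] deliver 1→3 → ∅
[9] deliver 2→1 → ∅
[10] propose(2,'s') → ∅
[11] deliver 2→0 → ∅
[12] deliver 0→2 → ∅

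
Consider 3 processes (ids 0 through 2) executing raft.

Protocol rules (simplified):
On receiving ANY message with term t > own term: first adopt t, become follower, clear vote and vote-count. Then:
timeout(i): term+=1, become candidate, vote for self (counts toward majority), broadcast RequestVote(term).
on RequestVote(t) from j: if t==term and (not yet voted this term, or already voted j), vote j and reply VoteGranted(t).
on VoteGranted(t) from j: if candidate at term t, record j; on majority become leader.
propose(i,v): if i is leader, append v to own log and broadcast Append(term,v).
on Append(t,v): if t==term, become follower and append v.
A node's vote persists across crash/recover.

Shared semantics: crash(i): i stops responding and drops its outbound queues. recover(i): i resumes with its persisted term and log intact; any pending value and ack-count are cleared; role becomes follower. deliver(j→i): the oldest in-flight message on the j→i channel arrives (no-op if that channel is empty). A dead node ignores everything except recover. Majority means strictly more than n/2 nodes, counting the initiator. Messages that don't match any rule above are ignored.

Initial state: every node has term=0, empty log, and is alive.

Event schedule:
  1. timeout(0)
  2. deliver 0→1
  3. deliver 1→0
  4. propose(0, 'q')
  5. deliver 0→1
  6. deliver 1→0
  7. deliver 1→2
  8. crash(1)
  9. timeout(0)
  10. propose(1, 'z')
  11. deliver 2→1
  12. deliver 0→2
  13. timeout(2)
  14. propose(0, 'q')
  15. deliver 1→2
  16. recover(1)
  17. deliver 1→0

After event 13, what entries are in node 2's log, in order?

1. timeout(0):  <0:cand t1 ->
2. deliver 0→1:  <1:foll t1 ->
3. deliver 1→0:  <0:lead t1 ->
4. propose(0,'q'):  <0:lead t1 q>
5. deliver 0→1:  <1:foll t1 q>
6. deliver 1→0:  nop
7. deliver 1→2:  nop
8. crash(1):  <1:✗foll t1 q>
9. timeout(0):  <0:cand t2 q>
10. propose(1,'z'):  nop
11. deliver 2→1:  nop
12. deliver 0→2:  <2:foll t1 ->
13. timeout(2):  <2:cand t2 ->

empty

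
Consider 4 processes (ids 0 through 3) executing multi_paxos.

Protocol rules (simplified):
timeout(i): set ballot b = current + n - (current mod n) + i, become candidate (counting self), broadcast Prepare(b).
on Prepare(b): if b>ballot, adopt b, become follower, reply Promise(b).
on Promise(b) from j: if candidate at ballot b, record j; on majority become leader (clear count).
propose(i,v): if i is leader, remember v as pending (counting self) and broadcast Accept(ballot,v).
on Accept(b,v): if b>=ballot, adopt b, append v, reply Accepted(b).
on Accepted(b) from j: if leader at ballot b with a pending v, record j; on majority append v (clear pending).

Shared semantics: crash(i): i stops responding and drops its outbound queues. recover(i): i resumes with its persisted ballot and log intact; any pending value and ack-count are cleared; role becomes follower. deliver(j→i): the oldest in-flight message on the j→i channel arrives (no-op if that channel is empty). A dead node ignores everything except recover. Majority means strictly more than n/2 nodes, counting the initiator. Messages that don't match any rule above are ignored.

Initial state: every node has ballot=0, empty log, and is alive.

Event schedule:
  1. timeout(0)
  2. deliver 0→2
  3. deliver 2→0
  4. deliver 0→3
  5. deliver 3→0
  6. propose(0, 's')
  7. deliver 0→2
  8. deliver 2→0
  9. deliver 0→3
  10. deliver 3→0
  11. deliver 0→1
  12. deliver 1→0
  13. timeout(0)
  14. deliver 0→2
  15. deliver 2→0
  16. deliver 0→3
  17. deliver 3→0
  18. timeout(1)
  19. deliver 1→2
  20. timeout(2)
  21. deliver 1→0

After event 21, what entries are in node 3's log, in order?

s

e1 timeout(0): 0[cand,b=4,-]
e2 deliver 0→2: 2[foll,b=4,-]
e3 deliver 2→0: ·
e4 deliver 0→3: 3[foll,b=4,-]
e5 deliver 3→0: 0[lead,b=4,-]
e6 propose(0,'s'): ·
e7 deliver 0→2: 2[foll,b=4,s]
e8 deliver 2→0: ·
e9 deliver 0→3: 3[foll,b=4,s]
e10 deliver 3→0: 0[lead,b=4,s]
e11 deliver 0→1: 1[foll,b=4,-]
e12 deliver 1→0: ·
e13 timeout(0): 0[cand,b=8,s]
e14 deliver 0→2: 2[foll,b=8,s]
e15 deliver 2→0: ·
e16 deliver 0→3: 3[foll,b=8,s]
e17 deliver 3→0: 0[lead,b=8,s]
e18 timeout(1): 1[cand,b=9,-]
e19 deliver 1→2: 2[foll,b=9,s]
e20 timeout(2): 2[cand,b=14,s]
e21 deliver 1→0: 0[foll,b=9,s]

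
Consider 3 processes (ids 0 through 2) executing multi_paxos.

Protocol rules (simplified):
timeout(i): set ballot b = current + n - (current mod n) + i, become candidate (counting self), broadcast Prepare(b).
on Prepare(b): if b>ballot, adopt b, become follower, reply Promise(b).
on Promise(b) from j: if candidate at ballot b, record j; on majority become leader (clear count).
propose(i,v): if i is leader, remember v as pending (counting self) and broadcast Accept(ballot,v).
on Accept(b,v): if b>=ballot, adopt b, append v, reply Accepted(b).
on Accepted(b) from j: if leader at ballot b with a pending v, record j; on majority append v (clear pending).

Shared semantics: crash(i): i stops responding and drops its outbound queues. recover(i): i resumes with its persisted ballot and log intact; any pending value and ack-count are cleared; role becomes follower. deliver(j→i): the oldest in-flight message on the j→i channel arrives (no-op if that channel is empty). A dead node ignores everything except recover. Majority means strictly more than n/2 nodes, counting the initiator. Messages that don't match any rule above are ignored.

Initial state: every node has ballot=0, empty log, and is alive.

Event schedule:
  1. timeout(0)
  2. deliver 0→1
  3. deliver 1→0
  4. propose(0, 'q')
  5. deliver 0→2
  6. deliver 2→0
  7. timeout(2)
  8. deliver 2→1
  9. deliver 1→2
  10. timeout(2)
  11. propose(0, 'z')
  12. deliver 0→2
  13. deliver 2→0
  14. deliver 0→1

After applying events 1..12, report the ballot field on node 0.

[1] timeout(0) → N0(cand b3 [-])
[2] deliver 0→1 → N1(foll b3 [-])
[3] deliver 1→0 → N0(lead b3 [-])
[4] propose(0,'q') → ∅
[5] deliver 0→2 → N2(foll b3 [-])
[6] deliver 2→0 → ∅
[7] timeout(2) → N2(cand b8 [-])
[8] deliver 2→1 → N1(foll b8 [-])
[9] deliver 1→2 → N2(lead b8 [-])
[10] timeout(2) → N2(cand b11 [-])
[11] propose(0,'z') → ∅
[12] deliver 0→2 → ∅

3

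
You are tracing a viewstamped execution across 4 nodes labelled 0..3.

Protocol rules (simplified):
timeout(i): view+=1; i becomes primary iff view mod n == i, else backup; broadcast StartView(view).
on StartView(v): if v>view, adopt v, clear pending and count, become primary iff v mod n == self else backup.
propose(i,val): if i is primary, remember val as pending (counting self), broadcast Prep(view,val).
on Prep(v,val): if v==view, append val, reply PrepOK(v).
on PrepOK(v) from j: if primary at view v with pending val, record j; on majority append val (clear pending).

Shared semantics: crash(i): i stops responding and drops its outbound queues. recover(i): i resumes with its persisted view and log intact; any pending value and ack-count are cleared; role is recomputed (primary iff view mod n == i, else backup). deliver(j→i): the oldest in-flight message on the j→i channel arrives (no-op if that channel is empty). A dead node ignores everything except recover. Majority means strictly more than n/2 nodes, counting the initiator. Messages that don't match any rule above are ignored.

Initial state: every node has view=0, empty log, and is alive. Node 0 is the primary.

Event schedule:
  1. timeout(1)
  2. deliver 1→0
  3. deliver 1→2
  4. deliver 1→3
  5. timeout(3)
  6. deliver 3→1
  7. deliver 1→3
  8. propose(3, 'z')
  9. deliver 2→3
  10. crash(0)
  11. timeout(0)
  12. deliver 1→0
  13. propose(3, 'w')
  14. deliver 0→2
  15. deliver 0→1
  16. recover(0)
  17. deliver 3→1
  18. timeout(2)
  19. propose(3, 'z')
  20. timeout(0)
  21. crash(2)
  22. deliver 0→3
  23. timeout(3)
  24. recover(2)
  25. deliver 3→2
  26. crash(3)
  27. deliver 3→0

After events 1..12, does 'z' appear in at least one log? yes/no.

1. timeout(1):  <1:prim v1 ->
2. deliver 1→0:  <0:back v1 ->
3. deliver 1→2:  <2:back v1 ->
4. deliver 1→3:  <3:back v1 ->
5. timeout(3):  <3:back v2 ->
6. deliver 3→1:  <1:back v2 ->
7. deliver 1→3:  nop
8. propose(3,'z'):  nop
9. deliver 2→3:  nop
10. crash(0):  <0:✗back v1 ->
11. timeout(0):  nop
12. deliver 1→0:  nop

no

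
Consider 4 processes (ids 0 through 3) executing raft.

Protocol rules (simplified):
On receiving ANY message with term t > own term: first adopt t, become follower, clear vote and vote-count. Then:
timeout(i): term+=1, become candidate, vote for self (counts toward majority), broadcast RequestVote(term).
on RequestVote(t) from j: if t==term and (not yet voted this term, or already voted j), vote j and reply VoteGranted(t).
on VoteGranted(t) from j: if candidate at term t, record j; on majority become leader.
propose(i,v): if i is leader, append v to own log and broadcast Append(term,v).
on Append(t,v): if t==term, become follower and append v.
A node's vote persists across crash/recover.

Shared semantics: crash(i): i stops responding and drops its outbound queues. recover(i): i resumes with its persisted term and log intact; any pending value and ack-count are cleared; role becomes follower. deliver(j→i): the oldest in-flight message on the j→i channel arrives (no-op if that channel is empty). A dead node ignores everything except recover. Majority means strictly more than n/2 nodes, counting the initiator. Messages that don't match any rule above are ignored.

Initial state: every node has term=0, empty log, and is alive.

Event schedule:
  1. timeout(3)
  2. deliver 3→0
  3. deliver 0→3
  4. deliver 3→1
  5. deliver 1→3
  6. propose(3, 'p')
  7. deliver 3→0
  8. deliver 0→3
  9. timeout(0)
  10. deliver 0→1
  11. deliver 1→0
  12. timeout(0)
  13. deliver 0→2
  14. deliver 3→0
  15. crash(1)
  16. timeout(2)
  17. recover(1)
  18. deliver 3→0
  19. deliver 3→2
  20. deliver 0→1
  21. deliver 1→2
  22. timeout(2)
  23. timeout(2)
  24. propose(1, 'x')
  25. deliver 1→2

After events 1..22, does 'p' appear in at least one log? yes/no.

yes

1. timeout(3):  <3:cand t1 ->
2. deliver 3→0:  <0:foll t1 ->
3. deliver 0→3:  nop
4. deliver 3→1:  <1:foll t1 ->
5. deliver 1→3:  <3:lead t1 ->
6. propose(3,'p'):  <3:lead t1 p>
7. deliver 3→0:  <0:foll t1 p>
8. deliver 0→3:  nop
9. timeout(0):  <0:cand t2 p>
10. deliver 0→1:  <1:foll t2 ->
11. deliver 1→0:  nop
12. timeout(0):  <0:cand t3 p>
13. deliver 0→2:  <2:foll t2 ->
14. deliver 3→0:  nop
15. crash(1):  <1:✗foll t2 ->
16. timeout(2):  <2:cand t3 ->
17. recover(1):  <1:foll t2 ->
18. deliver 3→0:  nop
19. deliver 3→2:  nop
20. deliver 0→1:  <1:foll t3 ->
21. deliver 1→2:  nop
22. timeout(2):  <2:cand t4 ->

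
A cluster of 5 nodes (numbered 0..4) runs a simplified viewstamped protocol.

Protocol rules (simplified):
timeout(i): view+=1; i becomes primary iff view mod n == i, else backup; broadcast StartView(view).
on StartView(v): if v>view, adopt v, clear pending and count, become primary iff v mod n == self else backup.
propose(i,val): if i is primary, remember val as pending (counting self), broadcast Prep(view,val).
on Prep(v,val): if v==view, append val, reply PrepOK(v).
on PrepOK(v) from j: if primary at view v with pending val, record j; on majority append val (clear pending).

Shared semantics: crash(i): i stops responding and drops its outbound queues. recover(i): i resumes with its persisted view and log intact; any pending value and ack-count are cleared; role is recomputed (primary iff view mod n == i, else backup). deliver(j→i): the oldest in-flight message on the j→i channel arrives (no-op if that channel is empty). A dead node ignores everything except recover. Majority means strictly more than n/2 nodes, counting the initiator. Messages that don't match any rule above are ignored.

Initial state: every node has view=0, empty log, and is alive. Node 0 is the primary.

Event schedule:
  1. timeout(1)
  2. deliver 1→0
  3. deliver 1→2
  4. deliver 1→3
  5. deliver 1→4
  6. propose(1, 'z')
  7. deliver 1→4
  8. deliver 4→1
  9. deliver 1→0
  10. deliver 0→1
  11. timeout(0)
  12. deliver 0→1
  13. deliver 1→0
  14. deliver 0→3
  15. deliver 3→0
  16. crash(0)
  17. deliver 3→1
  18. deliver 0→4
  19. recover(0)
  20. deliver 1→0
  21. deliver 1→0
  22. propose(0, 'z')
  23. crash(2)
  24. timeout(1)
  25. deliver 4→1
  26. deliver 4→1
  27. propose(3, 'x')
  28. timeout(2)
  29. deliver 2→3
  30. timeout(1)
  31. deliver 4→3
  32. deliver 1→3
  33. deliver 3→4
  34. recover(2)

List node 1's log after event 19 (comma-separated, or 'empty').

z

1. timeout(1):  <1:prim v1 ->
2. deliver 1→0:  <0:back v1 ->
3. deliver 1→2:  <2:back v1 ->
4. deliver 1→3:  <3:back v1 ->
5. deliver 1→4:  <4:back v1 ->
6. propose(1,'z'):  nop
7. deliver 1→4:  <4:back v1 z>
8. deliver 4→1:  nop
9. deliver 1→0:  <0:back v1 z>
10. deliver 0→1:  <1:prim v1 z>
11. timeout(0):  <0:back v2 z>
12. deliver 0→1:  <1:back v2 z>
13. deliver 1→0:  nop
14. deliver 0→3:  <3:back v2 ->
15. deliver 3→0:  nop
16. crash(0):  <0:✗back v2 z>
17. deliver 3→1:  nop
18. deliver 0→4:  nop
19. recover(0):  <0:back v2 z>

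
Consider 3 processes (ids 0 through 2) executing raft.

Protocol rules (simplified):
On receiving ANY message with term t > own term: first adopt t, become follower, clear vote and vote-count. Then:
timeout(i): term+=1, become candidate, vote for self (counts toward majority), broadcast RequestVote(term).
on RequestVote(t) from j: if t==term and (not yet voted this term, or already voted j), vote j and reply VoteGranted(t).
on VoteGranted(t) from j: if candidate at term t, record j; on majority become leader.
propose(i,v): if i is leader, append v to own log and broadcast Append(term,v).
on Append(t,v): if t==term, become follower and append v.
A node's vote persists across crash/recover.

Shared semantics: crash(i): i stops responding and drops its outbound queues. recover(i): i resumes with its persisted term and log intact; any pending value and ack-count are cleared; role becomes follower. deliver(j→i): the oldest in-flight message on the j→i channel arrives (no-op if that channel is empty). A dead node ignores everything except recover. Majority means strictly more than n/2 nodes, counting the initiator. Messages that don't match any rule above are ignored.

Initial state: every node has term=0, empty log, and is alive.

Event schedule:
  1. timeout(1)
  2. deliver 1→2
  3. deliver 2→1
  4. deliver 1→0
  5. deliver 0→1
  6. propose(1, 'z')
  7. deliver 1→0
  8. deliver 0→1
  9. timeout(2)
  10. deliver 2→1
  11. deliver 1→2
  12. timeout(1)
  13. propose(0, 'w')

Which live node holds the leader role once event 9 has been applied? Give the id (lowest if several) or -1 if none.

e1 timeout(1): 1[cand,t=1,-]
e2 deliver 1→2: 2[foll,t=1,-]
e3 deliver 2→1: 1[lead,t=1,-]
e4 deliver 1→0: 0[foll,t=1,-]
e5 deliver 0→1: ·
e6 propose(1,'z'): 1[lead,t=1,z]
e7 deliver 1→0: 0[foll,t=1,z]
e8 deliver 0→1: ·
e9 timeout(2): 2[cand,t=2,-]

1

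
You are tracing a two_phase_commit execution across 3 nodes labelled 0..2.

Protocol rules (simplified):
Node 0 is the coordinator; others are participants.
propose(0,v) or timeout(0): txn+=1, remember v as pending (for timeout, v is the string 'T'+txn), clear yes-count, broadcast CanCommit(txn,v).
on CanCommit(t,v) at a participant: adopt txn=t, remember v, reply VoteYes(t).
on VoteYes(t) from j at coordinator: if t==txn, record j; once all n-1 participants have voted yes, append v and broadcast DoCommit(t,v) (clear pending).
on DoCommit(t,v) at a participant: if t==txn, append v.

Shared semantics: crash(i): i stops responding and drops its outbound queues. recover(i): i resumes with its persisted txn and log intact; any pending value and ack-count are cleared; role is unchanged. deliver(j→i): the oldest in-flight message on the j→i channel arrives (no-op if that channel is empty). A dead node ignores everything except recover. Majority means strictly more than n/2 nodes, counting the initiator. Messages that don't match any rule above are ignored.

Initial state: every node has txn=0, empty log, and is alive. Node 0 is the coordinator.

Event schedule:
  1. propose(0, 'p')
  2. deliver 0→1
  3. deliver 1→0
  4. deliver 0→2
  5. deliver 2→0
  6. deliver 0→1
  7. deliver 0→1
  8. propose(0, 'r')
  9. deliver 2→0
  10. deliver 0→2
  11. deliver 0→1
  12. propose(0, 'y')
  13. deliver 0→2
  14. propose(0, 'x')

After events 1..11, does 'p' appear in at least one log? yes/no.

e1 propose(0,'p'): 0[coor,t=1,-]
e2 deliver 0→1: 1[part,t=1,-]
e3 deliver 1→0: ·
e4 deliver 0→2: 2[part,t=1,-]
e5 deliver 2→0: 0[coor,t=1,p]
e6 deliver 0→1: 1[part,t=1,p]
e7 deliver 0→1: ·
e8 propose(0,'r'): 0[coor,t=2,p]
e9 deliver 2→0: ·
e10 deliver 0→2: 2[part,t=1,p]
e11 deliver 0→1: 1[part,t=2,p]

yes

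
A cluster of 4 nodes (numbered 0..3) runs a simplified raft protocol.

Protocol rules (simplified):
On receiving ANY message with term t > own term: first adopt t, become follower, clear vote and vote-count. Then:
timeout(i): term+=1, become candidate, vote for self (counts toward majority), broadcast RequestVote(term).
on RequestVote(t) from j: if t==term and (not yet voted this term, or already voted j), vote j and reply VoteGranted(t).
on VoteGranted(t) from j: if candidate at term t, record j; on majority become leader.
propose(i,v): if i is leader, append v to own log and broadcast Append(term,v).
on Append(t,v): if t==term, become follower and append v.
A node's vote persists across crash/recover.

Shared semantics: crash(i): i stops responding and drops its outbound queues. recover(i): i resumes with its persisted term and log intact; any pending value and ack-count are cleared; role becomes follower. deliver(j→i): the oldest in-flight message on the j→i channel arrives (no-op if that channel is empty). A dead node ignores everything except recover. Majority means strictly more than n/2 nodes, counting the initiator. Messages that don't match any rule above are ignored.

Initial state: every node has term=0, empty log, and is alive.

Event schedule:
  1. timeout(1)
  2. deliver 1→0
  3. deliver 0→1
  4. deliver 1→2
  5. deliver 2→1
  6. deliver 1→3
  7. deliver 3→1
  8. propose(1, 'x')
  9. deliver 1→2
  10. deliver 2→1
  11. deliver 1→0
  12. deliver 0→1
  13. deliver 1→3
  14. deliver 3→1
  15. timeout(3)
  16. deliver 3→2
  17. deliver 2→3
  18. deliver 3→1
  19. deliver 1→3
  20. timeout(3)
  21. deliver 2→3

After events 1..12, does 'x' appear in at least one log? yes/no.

yes

[1] timeout(1) → N1(cand t1 [-])
[2] deliver 1→0 → N0(foll t1 [-])
[3] deliver 0→1 → ∅
[4] deliver 1→2 → N2(foll t1 [-])
[5] deliver 2→1 → N1(lead t1 [-])
[6] deliver 1→3 → N3(foll t1 [-])
[7] deliver 3→1 → ∅
[8] propose(1,'x') → N1(lead t1 [x])
[9] deliver 1→2 → N2(foll t1 [x])
[10] deliver 2→1 → ∅
[11] deliver 1→0 → N0(foll t1 [x])
[12] deliver 0→1 → ∅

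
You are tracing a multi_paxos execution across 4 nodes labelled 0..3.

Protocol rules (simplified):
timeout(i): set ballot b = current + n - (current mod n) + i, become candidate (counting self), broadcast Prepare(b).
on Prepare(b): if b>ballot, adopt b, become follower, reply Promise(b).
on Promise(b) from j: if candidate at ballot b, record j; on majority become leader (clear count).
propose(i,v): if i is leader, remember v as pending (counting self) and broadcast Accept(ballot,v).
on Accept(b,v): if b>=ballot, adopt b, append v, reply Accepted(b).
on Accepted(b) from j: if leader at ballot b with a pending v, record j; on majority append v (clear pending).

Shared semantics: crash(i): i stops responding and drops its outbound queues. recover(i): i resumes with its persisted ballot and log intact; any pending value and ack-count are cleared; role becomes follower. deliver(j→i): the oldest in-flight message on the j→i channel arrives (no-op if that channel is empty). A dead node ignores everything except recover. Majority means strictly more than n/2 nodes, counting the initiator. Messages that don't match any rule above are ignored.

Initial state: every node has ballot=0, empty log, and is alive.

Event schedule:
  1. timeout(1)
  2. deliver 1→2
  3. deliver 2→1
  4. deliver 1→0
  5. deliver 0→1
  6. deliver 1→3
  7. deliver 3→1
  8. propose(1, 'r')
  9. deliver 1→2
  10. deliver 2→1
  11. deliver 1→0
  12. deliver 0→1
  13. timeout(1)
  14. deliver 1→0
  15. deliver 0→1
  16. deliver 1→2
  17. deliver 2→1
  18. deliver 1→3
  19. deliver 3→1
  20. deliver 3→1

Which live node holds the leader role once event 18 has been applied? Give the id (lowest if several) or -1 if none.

e1 timeout(1): 1[cand,b=5,-]
e2 deliver 1→2: 2[foll,b=5,-]
e3 deliver 2→1: ·
e4 deliver 1→0: 0[foll,b=5,-]
e5 deliver 0→1: 1[lead,b=5,-]
e6 deliver 1→3: 3[foll,b=5,-]
e7 deliver 3→1: ·
e8 propose(1,'r'): ·
e9 deliver 1→2: 2[foll,b=5,r]
e10 deliver 2→1: ·
e11 deliver 1→0: 0[foll,b=5,r]
e12 deliver 0→1: 1[lead,b=5,r]
e13 timeout(1): 1[cand,b=9,r]
e14 deliver 1→0: 0[foll,b=9,r]
e15 deliver 0→1: ·
e16 deliver 1→2: 2[foll,b=9,r]
e17 deliver 2→1: 1[lead,b=9,r]
e18 deliver 1→3: 3[foll,b=5,r]

1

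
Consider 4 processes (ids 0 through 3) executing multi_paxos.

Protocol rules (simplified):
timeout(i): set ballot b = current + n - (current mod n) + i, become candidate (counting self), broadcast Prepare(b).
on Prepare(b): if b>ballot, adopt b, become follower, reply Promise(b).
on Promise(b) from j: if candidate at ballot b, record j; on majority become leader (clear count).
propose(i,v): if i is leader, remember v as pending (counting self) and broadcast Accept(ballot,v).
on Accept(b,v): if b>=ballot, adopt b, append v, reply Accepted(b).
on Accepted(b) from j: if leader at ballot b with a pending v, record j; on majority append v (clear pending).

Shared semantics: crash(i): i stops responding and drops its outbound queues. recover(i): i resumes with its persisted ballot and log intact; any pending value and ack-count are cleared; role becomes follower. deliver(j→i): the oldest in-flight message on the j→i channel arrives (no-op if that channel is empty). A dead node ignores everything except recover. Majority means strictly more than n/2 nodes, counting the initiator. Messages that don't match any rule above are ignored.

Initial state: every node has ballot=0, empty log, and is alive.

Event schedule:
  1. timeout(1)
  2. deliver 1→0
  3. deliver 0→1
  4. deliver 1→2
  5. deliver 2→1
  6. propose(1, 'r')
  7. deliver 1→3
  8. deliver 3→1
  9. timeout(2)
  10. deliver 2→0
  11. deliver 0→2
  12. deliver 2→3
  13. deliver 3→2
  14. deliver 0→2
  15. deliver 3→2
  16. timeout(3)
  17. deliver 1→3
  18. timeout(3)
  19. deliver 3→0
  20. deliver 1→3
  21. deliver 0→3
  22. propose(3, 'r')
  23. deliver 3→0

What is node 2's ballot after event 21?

[1] timeout(1) → N1(cand b5 [-])
[2] deliver 1→0 → N0(foll b5 [-])
[3] deliver 0→1 → ∅
[4] deliver 1→2 → N2(foll b5 [-])
[5] deliver 2→1 → N1(lead b5 [-])
[6] propose(1,'r') → ∅
[7] deliver 1→3 → N3(foll b5 [-])
[8] deliver 3→1 → ∅
[9] timeout(2) → N2(cand b10 [-])
[10] deliver 2→0 → N0(foll b10 [-])
[11] deliver 0→2 → ∅
[12] deliver 2→3 → N3(foll b10 [-])
[13] deliver 3→2 → N2(lead b10 [-])
[14] deliver 0→2 → ∅
[15] deliver 3→2 → ∅
[16] timeout(3) → N3(cand b15 [-])
[17] deliver 1→3 → ∅
[18] timeout(3) → N3(cand b19 [-])
[19] deliver 3→0 → N0(foll b15 [-])
[20] deliver 1→3 → ∅
[21] deliver 0→3 → ∅

10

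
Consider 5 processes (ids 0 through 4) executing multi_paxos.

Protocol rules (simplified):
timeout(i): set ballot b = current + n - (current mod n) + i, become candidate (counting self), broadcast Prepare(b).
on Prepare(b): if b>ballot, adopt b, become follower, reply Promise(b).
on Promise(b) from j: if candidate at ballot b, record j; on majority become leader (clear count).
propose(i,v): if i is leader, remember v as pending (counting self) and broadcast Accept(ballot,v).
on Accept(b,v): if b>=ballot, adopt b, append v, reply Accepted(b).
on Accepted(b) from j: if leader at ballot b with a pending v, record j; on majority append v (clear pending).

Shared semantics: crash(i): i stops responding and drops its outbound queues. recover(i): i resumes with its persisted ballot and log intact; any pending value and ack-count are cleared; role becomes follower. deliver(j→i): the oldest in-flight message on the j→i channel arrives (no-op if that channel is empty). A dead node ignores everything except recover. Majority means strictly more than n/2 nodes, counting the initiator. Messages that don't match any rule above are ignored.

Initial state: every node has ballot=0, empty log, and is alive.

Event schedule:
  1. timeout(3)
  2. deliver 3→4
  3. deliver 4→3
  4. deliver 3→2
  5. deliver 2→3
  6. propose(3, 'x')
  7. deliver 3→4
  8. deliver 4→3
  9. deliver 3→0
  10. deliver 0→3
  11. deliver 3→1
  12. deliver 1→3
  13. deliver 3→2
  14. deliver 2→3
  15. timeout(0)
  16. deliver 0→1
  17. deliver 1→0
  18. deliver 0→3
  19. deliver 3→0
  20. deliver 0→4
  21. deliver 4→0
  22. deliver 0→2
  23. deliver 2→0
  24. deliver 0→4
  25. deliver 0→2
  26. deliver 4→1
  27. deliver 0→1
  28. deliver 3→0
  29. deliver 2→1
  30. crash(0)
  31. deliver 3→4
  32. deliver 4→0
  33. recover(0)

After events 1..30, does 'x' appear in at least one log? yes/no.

yes

step 1 timeout(3): 3={cand,b=8,log=-}
step 2 deliver 3→4: 4={foll,b=8,log=-}
step 3 deliver 4→3: —
step 4 deliver 3→2: 2={foll,b=8,log=-}
step 5 deliver 2→3: 3={lead,b=8,log=-}
step 6 propose(3,'x'): —
step 7 deliver 3→4: 4={foll,b=8,log=x}
step 8 deliver 4→3: —
step 9 deliver 3→0: 0={foll,b=8,log=-}
step 10 deliver 0→3: —
step 11 deliver 3→1: 1={foll,b=8,log=-}
step 12 deliver 1→3: —
step 13 deliver 3→2: 2={foll,b=8,log=x}
step 14 deliver 2→3: 3={lead,b=8,log=x}
step 15 timeout(0): 0={cand,b=10,log=-}
step 16 deliver 0→1: 1={foll,b=10,log=-}
step 17 deliver 1→0: —
step 18 deliver 0→3: 3={foll,b=10,log=x}
step 19 deliver 3→0: —
step 20 deliver 0→4: 4={foll,b=10,log=x}
step 21 deliver 4→0: 0={lead,b=10,log=-}
step 22 deliver 0→2: 2={foll,b=10,log=x}
step 23 deliver 2→0: —
step 24 deliver 0→4: —
step 25 deliver 0→2: —
step 26 deliver 4→1: —
step 27 deliver 0→1: —
step 28 deliver 3→0: —
step 29 deliver 2→1: —
step 30 crash(0): 0={✗lead,b=10,log=-}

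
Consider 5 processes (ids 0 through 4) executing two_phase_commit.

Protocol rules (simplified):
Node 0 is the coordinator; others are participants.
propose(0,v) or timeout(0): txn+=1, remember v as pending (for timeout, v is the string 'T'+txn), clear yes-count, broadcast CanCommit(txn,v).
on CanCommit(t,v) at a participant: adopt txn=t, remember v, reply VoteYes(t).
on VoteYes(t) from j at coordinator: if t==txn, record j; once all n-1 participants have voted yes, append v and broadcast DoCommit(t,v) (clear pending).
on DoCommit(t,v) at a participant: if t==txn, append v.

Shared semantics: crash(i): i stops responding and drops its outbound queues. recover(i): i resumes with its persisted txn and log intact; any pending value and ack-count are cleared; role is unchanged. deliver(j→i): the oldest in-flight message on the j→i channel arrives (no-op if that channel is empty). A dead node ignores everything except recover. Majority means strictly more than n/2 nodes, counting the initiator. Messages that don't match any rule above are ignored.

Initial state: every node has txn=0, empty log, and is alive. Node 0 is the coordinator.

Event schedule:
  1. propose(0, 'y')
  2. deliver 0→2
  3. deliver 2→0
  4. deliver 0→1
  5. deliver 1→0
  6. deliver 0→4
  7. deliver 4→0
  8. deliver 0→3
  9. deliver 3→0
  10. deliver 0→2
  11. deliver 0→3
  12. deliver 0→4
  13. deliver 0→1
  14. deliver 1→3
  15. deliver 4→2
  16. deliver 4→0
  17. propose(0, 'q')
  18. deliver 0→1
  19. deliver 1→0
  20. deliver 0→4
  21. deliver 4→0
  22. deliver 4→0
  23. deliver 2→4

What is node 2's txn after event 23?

1

e1 propose(0,'y'): 0[coor,t=1,-]
e2 deliver 0→2: 2[part,t=1,-]
e3 deliver 2→0: ·
e4 deliver 0→1: 1[part,t=1,-]
e5 deliver 1→0: ·
e6 deliver 0→4: 4[part,t=1,-]
e7 deliver 4→0: ·
e8 deliver 0→3: 3[part,t=1,-]
e9 deliver 3→0: 0[coor,t=1,y]
e10 deliver 0→2: 2[part,t=1,y]
e11 deliver 0→3: 3[part,t=1,y]
e12 deliver 0→4: 4[part,t=1,y]
e13 deliver 0→1: 1[part,t=1,y]
e14 deliver 1→3: ·
e15 deliver 4→2: ·
e16 deliver 4→0: ·
e17 propose(0,'q'): 0[coor,t=2,y]
e18 deliver 0→1: 1[part,t=2,y]
e19 deliver 1→0: ·
e20 deliver 0→4: 4[part,t=2,y]
e21 deliver 4→0: ·
e22 deliver 4→0: ·
e23 deliver 2→4: ·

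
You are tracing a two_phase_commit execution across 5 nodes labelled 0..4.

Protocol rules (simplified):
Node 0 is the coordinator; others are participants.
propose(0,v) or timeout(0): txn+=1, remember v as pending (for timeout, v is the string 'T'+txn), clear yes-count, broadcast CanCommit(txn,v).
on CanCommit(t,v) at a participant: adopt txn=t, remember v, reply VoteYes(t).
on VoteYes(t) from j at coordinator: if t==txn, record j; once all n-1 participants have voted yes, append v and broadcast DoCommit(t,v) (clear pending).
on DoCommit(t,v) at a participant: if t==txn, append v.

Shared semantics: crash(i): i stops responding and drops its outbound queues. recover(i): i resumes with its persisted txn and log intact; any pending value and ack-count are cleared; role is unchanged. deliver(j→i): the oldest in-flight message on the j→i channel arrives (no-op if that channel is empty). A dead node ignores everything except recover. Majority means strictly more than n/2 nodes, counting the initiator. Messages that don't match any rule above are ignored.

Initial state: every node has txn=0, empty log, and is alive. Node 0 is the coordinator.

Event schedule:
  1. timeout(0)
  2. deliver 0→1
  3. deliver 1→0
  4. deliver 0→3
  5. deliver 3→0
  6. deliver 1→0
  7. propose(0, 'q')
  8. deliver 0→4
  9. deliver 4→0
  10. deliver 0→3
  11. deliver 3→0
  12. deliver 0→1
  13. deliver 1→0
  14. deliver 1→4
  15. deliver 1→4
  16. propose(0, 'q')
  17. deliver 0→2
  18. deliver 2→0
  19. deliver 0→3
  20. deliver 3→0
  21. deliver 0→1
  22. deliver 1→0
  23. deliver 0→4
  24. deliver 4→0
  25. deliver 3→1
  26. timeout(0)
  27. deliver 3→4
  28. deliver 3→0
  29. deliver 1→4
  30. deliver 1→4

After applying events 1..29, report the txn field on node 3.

3

step 1 timeout(0): 0={coor,t=1,log=-}
step 2 deliver 0→1: 1={part,t=1,log=-}
step 3 deliver 1→0: —
step 4 deliver 0→3: 3={part,t=1,log=-}
step 5 deliver 3→0: —
step 6 deliver 1→0: —
step 7 propose(0,'q'): 0={coor,t=2,log=-}
step 8 deliver 0→4: 4={part,t=1,log=-}
step 9 deliver 4→0: —
step 10 deliver 0→3: 3={part,t=2,log=-}
step 11 deliver 3→0: —
step 12 deliver 0→1: 1={part,t=2,log=-}
step 13 deliver 1→0: —
step 14 deliver 1→4: —
step 15 deliver 1→4: —
step 16 propose(0,'q'): 0={coor,t=3,log=-}
step 17 deliver 0→2: 2={part,t=1,log=-}
step 18 deliver 2→0: —
step 19 deliver 0→3: 3={part,t=3,log=-}
step 20 deliver 3→0: —
step 21 deliver 0→1: 1={part,t=3,log=-}
step 22 deliver 1→0: —
step 23 deliver 0→4: 4={part,t=2,log=-}
step 24 deliver 4→0: —
step 25 deliver 3→1: —
step 26 timeout(0): 0={coor,t=4,log=-}
step 27 deliver 3→4: —
step 28 deliver 3→0: —
step 29 deliver 1→4: —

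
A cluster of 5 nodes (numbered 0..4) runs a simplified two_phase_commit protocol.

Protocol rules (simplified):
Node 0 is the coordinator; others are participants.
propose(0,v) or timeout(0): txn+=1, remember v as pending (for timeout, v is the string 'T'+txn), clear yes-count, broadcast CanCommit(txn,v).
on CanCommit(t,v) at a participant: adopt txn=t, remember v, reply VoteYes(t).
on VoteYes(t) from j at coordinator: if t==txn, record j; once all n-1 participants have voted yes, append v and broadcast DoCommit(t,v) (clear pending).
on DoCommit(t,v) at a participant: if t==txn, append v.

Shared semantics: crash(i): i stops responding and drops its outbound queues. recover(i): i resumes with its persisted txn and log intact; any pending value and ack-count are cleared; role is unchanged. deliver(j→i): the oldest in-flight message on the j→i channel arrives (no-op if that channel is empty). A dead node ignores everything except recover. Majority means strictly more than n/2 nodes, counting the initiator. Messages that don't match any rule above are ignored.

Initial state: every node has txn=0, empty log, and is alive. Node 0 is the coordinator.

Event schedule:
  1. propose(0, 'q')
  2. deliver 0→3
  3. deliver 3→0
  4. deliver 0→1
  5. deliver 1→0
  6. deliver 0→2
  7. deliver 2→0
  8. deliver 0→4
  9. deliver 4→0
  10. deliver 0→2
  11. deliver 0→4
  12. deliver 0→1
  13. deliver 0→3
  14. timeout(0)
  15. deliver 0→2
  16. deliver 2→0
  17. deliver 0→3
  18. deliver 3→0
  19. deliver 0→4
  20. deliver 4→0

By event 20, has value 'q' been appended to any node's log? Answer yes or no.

yes

e1 propose(0,'q'): 0[coor,t=1,-]
e2 deliver 0→3: 3[part,t=1,-]
e3 deliver 3→0: ·
e4 deliver 0→1: 1[part,t=1,-]
e5 deliver 1→0: ·
e6 deliver 0→2: 2[part,t=1,-]
e7 deliver 2→0: ·
e8 deliver 0→4: 4[part,t=1,-]
e9 deliver 4→0: 0[coor,t=1,q]
e10 deliver 0→2: 2[part,t=1,q]
e11 deliver 0→4: 4[part,t=1,q]
e12 deliver 0→1: 1[part,t=1,q]
e13 deliver 0→3: 3[part,t=1,q]
e14 timeout(0): 0[coor,t=2,q]
e15 deliver 0→2: 2[part,t=2,q]
e16 deliver 2→0: ·
e17 deliver 0→3: 3[part,t=2,q]
e18 deliver 3→0: ·
e19 deliver 0→4: 4[part,t=2,q]
e20 deliver 4→0: ·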